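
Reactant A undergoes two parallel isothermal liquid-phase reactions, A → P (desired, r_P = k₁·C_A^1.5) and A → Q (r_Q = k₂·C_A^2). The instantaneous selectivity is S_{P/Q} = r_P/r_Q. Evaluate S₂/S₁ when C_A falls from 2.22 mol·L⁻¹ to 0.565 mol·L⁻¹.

1.98

S_{P/Q} = (k₁/k₂)·C_A^-0.5, so S₂/S₁ = (C_{A,2}/C_{A,1})^-0.5.
= (0.565/2.22)^(-0.5) = (0.2545)^(-0.5) = 1.98.
Selectivity toward P rises as C_A falls — low-concentration operation is favoured.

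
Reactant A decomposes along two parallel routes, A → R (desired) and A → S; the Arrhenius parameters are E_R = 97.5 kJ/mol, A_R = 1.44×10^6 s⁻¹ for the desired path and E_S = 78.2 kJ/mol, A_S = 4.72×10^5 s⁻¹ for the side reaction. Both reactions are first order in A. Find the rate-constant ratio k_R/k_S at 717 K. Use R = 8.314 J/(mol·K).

With equal orders, S_{R/S} = k_R/k_S = (A_R/A_S)·exp[(E_S−E_R)/(RT)].
(E_S−E_R)/(RT) = (78.2−97.5)×10³/(8.314×717) = -19300/5961 = -3.238.
k_R/k_S = (1.44×10^6/4.72×10^5)·exp(-3.238) = 3.051 × 0.03926 = 0.120.
Since E_R > E_S, raising the temperature improves selectivity toward R.

0.120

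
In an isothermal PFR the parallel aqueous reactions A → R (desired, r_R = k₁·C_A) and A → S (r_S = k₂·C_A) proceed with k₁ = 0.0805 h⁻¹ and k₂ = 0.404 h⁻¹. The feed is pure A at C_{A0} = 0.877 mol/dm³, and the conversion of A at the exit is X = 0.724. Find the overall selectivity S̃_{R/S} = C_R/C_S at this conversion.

C_A = C_{A0}(1−X) = 0.2421 mol/dm³.
Both paths are first order in A, so the instantaneous fraction to R is constant: dC_R/d(−C_A) = k₁/(k₁+k₂) = 0.1662.
C_R = 0.1662·(C_{A0}−C_A) = 0.1662×0.6349 = 0.105 mol/dm³.
C_S = (C_{A0}−C_A)−C_R = 0.5295 mol/dm³; S̃_{R/S} = 0.1055/0.5295 = 0.199.

0.199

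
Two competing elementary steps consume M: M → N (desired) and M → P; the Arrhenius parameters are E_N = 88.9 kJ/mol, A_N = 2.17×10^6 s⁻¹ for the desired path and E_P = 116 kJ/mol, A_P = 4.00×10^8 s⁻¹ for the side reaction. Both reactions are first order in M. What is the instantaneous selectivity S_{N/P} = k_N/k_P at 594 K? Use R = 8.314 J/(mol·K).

Since both paths have the same order in M, the concentration cancels and S_{N/P} = k_N/k_P = (A_N/A_P)·exp[(E_P−E_N)/(RT)].
(E_P−E_N)/(RT) = (116−88.9)×10³/(8.314×594) = 27100/4939 = 5.487.
k_N/k_P = (2.17×10^6/4.00×10^8)·exp(5.487) = 0.005425 × 241.6 = 1.31.

1.31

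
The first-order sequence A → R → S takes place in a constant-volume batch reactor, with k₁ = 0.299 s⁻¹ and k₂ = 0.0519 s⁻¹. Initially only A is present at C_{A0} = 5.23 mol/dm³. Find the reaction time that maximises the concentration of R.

7.09 s

For first-order series the maximum of C_R occurs at t_opt = ln(k₂/k₁)/(k₂−k₁).
= ln(0.0519/0.299)/(0.0519−0.299) = ln(0.1736)/-0.2471 = -1.751/-0.2471 = 7.09 s.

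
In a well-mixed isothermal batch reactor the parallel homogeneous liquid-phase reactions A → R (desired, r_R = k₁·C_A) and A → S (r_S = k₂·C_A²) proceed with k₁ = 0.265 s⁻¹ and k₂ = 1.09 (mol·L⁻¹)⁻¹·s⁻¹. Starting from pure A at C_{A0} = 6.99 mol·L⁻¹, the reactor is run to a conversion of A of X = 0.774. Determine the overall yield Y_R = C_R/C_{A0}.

C_A = C_{A0}(1−X) = 1.580 mol·L⁻¹.
Along a PFR/batch, dC_R/dC_A = −r_R/(r_R+r_S) = −k₁/(k₁+k₂·C_A).
Integrating from C_{A0} to C_A: C_R = (0.265/1.09)·ln[(0.265+1.09·6.99)/(0.265+1.09·1.58)] = 0.2431·ln(7.884/1.987) = 0.3351 mol·L⁻¹.
Y_R = C_R/C_{A0} = 0.3351/6.99 = 0.0479.

0.0479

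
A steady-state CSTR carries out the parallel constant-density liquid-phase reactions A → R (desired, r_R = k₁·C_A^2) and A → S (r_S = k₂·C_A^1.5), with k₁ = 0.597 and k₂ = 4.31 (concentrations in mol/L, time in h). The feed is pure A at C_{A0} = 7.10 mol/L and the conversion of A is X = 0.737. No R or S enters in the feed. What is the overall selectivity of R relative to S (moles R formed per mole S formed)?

0.189

Exit C_A = C_{A0}(1−X) = 7.10×0.263 = 1.867 mol/L.
Rates in a CSTR are evaluated at the outlet concentration: r_R = 0.597×1.867^2 = 2.082, r_S = 4.31×1.867^1.5 = 11.00.
Overall selectivity = C_R/C_S = r_Rτ/(r_Sτ) = r_R/r_S = 0.189.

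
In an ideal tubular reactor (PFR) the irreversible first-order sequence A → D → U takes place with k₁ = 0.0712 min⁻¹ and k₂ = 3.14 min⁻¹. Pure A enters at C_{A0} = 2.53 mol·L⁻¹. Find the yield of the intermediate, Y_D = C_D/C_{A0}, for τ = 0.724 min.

0.0196

Solving the coupled first-order balances gives C_D(τ) = [k₁/(k₂−k₁)]·C_{A0}·(e^(−k₁τ) − e^(−k₂τ)).
e^(−k₁τ) = e^(−0.0712×0.724) = e^(−0.05155) = 0.9498; e^(−k₂τ) = e^(−2.273) = 0.1030.
C_D = 0.0712×2.53/(3.14−0.0712) × (0.9498−0.1030) = 0.05870×0.8468 = 0.04971 mol·L⁻¹.
Y_D = C_D/C_{A0} = 0.04971/2.53 = 0.0196.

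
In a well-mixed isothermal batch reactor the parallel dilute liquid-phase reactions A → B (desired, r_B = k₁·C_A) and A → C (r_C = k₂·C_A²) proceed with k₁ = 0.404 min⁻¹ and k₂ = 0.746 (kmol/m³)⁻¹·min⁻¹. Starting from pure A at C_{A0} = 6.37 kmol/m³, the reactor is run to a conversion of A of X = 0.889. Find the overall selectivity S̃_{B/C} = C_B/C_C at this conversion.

0.196

C_A = C_{A0}(1−X) = 0.7071 kmol/m³.
Along a PFR/batch, dC_B/dC_A = −r_B/(r_B+r_C) = −k₁/(k₁+k₂·C_A).
Integrating from C_{A0} to C_A: C_B = (0.404/0.746)·ln[(0.404+0.746·6.37)/(0.404+0.746·0.707)] = 0.5416·ln(5.156/0.9315) = 0.9267 kmol/m³.
C_C = (C_{A0}−C_A)−C_B = 4.736 kmol/m³; S̃_{B/C} = 0.9267/4.736 = 0.196.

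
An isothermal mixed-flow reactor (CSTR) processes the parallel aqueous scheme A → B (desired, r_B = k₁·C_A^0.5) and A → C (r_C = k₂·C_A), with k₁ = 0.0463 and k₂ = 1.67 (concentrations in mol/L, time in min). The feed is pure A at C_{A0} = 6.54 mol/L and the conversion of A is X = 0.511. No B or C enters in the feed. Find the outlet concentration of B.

0.0510 mol/L

Exit C_A = C_{A0}(1−X) = 6.54×0.489 = 3.198 mol/L.
Rates in a CSTR are evaluated at the outlet concentration: r_B = 0.0463×3.198^0.5 = 0.08280, r_C = 1.67×3.198 = 5.341.
Fraction of consumed A going to B: r_B/(r_B+r_C) = 0.01527.
C_B = 0.01527·C_{A0}·X = 0.01527×6.54×0.511 = 0.0510 mol/L.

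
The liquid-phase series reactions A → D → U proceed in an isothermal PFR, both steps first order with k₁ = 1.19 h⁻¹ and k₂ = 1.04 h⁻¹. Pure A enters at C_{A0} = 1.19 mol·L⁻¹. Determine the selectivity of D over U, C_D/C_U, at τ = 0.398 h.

4.14

The intermediate concentration in a first-order A→B→C sequence is C_D = k₁C_{A0}(e^(−k₁τ) − e^(−k₂τ))/(k₂−k₁).
e^(−k₁τ) = e^(−1.19×0.398) = e^(−0.4736) = 0.6227; e^(−k₂τ) = e^(−0.4139) = 0.6611.
C_D = 1.19×1.19/(1.04−1.19) × (0.6227−0.6611) = (-9.441)×(-0.03831) = 0.3617 mol·L⁻¹.
C_A = C_{A0}e^(−k₁τ) = 0.7411 mol·L⁻¹, so C_U = C_{A0}−C_A−C_D = 0.08726 mol·L⁻¹; C_D/C_U = 4.14.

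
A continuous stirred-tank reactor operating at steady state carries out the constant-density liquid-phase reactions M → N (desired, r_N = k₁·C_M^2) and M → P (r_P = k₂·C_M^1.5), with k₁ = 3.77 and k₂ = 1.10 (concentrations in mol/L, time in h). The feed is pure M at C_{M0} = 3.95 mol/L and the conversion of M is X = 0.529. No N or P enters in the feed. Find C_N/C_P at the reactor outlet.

Exit C_M = C_{M0}(1−X) = 3.95×0.471 = 1.860 mol/L.
A CSTR operates uniformly at the exit composition, giving r_N = 13.05 and r_P = 2.791 (each k·C_M^n at C_M = 1.860).
Overall selectivity = C_N/C_P = r_Nτ/(r_Pτ) = r_N/r_P = 4.67.

4.67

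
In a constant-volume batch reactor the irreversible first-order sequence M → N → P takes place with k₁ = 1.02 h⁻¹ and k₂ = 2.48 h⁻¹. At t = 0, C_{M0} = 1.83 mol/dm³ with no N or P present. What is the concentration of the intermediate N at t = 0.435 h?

Solving the coupled first-order balances gives C_N(t) = [k₁/(k₂−k₁)]·C_{M0}·(e^(−k₁t) − e^(−k₂t)).
e^(−k₁t) = e^(−1.02×0.435) = e^(−0.4437) = 0.6417; e^(−k₂t) = e^(−1.079) = 0.3400.
C_N = 1.02×1.83/(2.48−1.02) × (0.6417−0.3400) = 1.278×0.3017 = 0.3857 mol/dm³.

0.386 mol/dm³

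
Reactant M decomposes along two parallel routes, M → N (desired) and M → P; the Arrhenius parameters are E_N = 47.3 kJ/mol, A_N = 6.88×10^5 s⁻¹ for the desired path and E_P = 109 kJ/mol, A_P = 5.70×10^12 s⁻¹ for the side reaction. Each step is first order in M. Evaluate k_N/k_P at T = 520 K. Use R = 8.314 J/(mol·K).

With equal orders, S_{N/P} = k_N/k_P = (A_N/A_P)·exp[(E_P−E_N)/(RT)].
(E_P−E_N)/(RT) = (109−47.3)×10³/(8.314×520) = 61700/4323 = 14.27.
k_N/k_P = (6.88×10^5/5.70×10^12)·exp(14.27) = 1.207×10^-7 × 1.578×10^6 = 0.190.
Since E_N < E_P, lowering the temperature improves selectivity toward N.

0.190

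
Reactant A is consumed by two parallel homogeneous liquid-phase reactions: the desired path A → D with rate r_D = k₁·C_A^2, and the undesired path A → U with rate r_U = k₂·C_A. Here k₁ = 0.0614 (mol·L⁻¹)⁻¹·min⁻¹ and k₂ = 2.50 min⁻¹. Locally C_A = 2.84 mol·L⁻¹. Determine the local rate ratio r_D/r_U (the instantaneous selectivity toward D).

0.0698

S_{D/U} = r_D/r_U = (k₁·C_A^2)/(k₂·C_A) = (k₁/k₂)·C_A.
= (0.0614×2.840^2) / (2.50×2.840) = 0.4952/7.100 = 0.0698.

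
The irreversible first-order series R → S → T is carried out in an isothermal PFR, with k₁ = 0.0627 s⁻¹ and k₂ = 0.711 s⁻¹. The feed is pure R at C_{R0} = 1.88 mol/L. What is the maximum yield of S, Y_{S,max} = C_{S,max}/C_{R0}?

0.0697

At the optimum, C_{S,max}/C_{R0} = (k₁/k₂)^[k₂/(k₂−k₁)].
= (0.0627/0.711)^(0.711/(0.711−0.0627)) = (0.08819)^(1.097) = 0.06973.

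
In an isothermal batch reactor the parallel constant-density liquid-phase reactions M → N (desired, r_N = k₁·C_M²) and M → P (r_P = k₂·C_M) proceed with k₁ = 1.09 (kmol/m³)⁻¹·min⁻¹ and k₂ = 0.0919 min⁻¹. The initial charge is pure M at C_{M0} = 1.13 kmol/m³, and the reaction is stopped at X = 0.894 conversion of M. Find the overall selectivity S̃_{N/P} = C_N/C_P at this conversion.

5.72

C_M = C_{M0}(1−X) = 0.1198 kmol/m³.
Along a PFR/batch, dC_P/dC_M = −r_P/(r_N+r_P) = −k₂/(k₂+k₁·C_M).
Integrating from C_{M0} to C_M: C_P = (0.0919/1.09)·ln[(0.0919+1.09·1.13)/(0.0919+1.09·0.120)] = 0.08431·ln(1.324/0.2225) = 0.1504 kmol/m³.
Then C_N = (C_{M0}−C_M) − C_P = 1.010 − 0.1504 = 0.8599 kmol/m³.
S̃_{N/P} = C_N/C_P = 0.8599/0.1504 = 5.72.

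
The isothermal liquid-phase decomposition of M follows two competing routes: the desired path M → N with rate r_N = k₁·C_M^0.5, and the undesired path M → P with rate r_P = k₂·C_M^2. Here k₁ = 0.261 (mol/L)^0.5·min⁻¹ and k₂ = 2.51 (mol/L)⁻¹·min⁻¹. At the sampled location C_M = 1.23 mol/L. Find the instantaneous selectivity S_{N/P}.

0.0762

S_{N/P} = r_N/r_P = (k₁·C_M^0.5)/(k₂·C_M^2) = (k₁/k₂)·C_M^-1.5.
= (0.261×1.230^0.5) / (2.51×1.230^2) = 0.2895/3.797 = 0.0762.
The undesired path is higher order in M, so low C_M (CSTR or dilute feed) favours N.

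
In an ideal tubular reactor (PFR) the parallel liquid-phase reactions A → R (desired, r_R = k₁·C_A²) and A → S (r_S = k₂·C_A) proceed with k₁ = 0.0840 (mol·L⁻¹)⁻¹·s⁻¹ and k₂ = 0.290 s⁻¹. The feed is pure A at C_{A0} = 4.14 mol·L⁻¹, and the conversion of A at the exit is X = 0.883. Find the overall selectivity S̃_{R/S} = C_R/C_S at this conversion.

C_A = C_{A0}(1−X) = 0.4844 mol·L⁻¹.
Along a PFR/batch, dC_S/dC_A = −r_S/(r_R+r_S) = −k₂/(k₂+k₁·C_A).
Integrating from C_{A0} to C_A: C_S = (0.290/0.0840)·ln[(0.290+0.0840·4.14)/(0.290+0.0840·0.484)] = 3.452·ln(0.6378/0.3307) = 2.267 mol·L⁻¹.
Then C_R = (C_{A0}−C_A) − C_S = 3.656 − 2.267 = 1.388 mol·L⁻¹.
S̃_{R/S} = C_R/C_S = 1.388/2.267 = 0.612.

0.612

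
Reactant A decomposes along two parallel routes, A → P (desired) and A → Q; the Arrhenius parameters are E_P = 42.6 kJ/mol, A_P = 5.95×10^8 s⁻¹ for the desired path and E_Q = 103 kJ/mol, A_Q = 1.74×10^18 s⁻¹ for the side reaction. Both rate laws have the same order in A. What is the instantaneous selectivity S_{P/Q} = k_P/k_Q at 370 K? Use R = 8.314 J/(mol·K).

0.115

Since both paths have the same order in A, the concentration cancels and S_{P/Q} = k_P/k_Q = (A_P/A_Q)·exp[(E_Q−E_P)/(RT)].
(E_Q−E_P)/(RT) = (103−42.6)×10³/(8.314×370) = 60400/3076 = 19.63.
k_P/k_Q = (5.95×10^8/1.74×10^18)·exp(19.63) = 3.420×10^-10 × 3.367×10^8 = 0.115.
Since E_P < E_Q, lowering the temperature improves selectivity toward P.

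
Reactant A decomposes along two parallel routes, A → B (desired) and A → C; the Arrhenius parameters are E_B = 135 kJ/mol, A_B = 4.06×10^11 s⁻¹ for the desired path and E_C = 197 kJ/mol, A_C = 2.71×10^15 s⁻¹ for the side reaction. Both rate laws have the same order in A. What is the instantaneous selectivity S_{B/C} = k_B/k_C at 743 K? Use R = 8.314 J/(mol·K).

With equal orders, S_{B/C} = k_B/k_C = (A_B/A_C)·exp[(E_C−E_B)/(RT)].
(E_C−E_B)/(RT) = (197−135)×10³/(8.314×743) = 62000/6177 = 10.04.
k_B/k_C = (4.06×10^11/2.71×10^15)·exp(10.04) = 1.498×10^-4 × 22851 = 3.42.

3.42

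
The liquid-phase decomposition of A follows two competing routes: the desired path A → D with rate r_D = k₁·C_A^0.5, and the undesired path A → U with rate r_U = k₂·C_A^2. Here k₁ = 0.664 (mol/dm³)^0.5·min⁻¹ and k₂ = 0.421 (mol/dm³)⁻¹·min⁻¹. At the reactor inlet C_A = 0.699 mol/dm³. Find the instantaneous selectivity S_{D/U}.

S_{D/U} = r_D/r_U = (k₁·C_A^0.5)/(k₂·C_A^2) = (k₁/k₂)·C_A^-1.5.
= (0.664×0.6990^0.5) / (0.421×0.6990^2) = 0.5551/0.2057 = 2.70.

2.70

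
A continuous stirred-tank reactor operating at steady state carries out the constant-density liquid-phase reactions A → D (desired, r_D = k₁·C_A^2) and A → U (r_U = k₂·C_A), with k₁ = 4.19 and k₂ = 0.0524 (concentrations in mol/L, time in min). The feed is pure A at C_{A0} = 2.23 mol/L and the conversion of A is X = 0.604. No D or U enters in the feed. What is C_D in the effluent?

Exit C_A = C_{A0}(1−X) = 2.23×0.396 = 0.8831 mol/L.
Rates in a CSTR are evaluated at the outlet concentration: r_D = 4.19×0.8831^2 = 3.267, r_U = 0.0524×0.8831 = 0.04627.
Fraction of consumed A going to D: r_D/(r_D+r_U) = 0.9860.
C_D = 0.9860·C_{A0}·X = 0.9860×2.23×0.604 = 1.33 mol/L.

1.33 mol/L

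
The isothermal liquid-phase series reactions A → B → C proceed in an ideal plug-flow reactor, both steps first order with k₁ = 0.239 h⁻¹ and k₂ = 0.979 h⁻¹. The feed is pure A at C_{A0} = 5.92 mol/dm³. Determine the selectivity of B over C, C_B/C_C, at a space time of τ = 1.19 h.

Solving the coupled first-order balances gives C_B(τ) = [k₁/(k₂−k₁)]·C_{A0}·(e^(−k₁τ) − e^(−k₂τ)).
e^(−k₁τ) = e^(−0.239×1.19) = e^(−0.2844) = 0.7525; e^(−k₂τ) = e^(−1.165) = 0.3119.
C_B = 0.239×5.92/(0.979−0.239) × (0.7525−0.3119) = 1.912×0.4405 = 0.8423 mol/dm³.
C_A = C_{A0}e^(−k₁τ) = 4.455 mol/dm³, so C_C = C_{A0}−C_A−C_B = 0.6231 mol/dm³; C_B/C_C = 1.35.

1.35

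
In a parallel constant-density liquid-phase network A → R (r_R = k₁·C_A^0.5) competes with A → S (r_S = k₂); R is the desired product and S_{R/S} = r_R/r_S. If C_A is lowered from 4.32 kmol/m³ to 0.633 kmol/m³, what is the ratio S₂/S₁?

S_{R/S} = (k₁/k₂)·C_A^0.5, so S₂/S₁ = (C_{A,2}/C_{A,1})^0.5.
= (0.633/4.32)^0.5 = (0.1465)^0.5 = 0.383.
Selectivity toward R falls as C_A falls — high-concentration operation is favoured.

0.383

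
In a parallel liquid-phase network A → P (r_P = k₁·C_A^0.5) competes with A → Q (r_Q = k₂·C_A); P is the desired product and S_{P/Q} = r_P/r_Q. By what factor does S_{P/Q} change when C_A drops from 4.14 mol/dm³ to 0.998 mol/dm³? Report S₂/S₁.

S_{P/Q} = (k₁/k₂)·C_A^-0.5, so S₂/S₁ = (C_{A,2}/C_{A,1})^-0.5.
= (0.998/4.14)^(-0.5) = (0.2411)^(-0.5) = 2.04.

2.04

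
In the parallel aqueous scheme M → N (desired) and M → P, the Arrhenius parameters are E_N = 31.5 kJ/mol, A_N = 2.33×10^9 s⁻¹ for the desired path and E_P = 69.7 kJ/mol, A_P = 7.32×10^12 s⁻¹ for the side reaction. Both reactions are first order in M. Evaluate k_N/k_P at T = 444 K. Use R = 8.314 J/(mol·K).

Since both paths have the same order in M, the concentration cancels and S_{N/P} = k_N/k_P = (A_N/A_P)·exp[(E_P−E_N)/(RT)].
(E_P−E_N)/(RT) = (69.7−31.5)×10³/(8.314×444) = 38200/3691 = 10.35.
k_N/k_P = (2.33×10^9/7.32×10^12)·exp(10.35) = 3.183×10^-4 × 31205 = 9.93.

9.93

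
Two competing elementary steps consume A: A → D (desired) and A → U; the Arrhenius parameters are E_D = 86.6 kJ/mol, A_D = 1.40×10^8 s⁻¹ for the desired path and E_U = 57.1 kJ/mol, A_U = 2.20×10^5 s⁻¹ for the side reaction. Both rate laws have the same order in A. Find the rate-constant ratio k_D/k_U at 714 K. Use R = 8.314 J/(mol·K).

Since both paths have the same order in A, the concentration cancels and S_{D/U} = k_D/k_U = (A_D/A_U)·exp[(E_U−E_D)/(RT)].
(E_U−E_D)/(RT) = (57.1−86.6)×10³/(8.314×714) = -29500/5936 = -4.970.
k_D/k_U = (1.40×10^8/2.20×10^5)·exp(-4.970) = 636.4 × 0.006947 = 4.42.
Since E_D > E_U, raising the temperature improves selectivity toward D.

4.42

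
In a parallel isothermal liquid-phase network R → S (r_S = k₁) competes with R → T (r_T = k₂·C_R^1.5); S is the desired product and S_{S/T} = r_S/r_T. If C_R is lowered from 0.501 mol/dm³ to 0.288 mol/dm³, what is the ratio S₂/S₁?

S_{S/T} = (k₁/k₂)·C_R^-1.5, so S₂/S₁ = (C_{R,2}/C_{R,1})^-1.5.
= (0.288/0.501)^(-1.5) = (0.5749)^(-1.5) = 2.29.

2.29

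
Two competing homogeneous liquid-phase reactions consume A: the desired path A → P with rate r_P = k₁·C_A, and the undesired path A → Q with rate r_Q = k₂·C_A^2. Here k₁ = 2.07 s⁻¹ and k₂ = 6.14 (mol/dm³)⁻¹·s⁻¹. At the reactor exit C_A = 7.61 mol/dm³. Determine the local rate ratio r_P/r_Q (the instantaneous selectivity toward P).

0.0443

S_{P/Q} = r_P/r_Q = (k₁·C_A)/(k₂·C_A^2) = (k₁/k₂)·C_A⁻¹.
= (2.07×7.610) / (6.14×7.610^2) = 15.75/355.6 = 0.0443.
The undesired path is higher order in A, so low C_A (CSTR or dilute feed) favours P.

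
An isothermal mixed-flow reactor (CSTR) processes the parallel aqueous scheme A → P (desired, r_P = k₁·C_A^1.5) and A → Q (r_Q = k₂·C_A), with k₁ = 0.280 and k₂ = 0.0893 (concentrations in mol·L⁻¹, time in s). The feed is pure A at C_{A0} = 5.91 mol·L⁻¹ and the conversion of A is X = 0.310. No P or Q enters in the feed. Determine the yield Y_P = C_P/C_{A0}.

Exit C_A = C_{A0}(1−X) = 5.91×0.690 = 4.078 mol·L⁻¹.
Rates in a CSTR are evaluated at the outlet concentration: r_P = 0.280×4.078^1.5 = 2.306, r_Q = 0.0893×4.078 = 0.3642.
Fraction of consumed A going to P: r_P/(r_P+r_Q) = 0.8636.
C_P = 0.8636·C_{A0}·X = 0.8636×5.91×0.310 = 1.58 mol·L⁻¹; Y_P = C_P/C_{A0} = 0.268.

0.268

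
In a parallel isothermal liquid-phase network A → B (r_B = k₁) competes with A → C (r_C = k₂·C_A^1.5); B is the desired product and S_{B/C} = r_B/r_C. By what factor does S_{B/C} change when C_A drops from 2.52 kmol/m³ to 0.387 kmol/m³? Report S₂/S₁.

S_{B/C} = (k₁/k₂)·C_A^-1.5, so S₂/S₁ = (C_{A,2}/C_{A,1})^-1.5.
= (0.387/2.52)^(-1.5) = (0.1536)^(-1.5) = 16.6.

16.6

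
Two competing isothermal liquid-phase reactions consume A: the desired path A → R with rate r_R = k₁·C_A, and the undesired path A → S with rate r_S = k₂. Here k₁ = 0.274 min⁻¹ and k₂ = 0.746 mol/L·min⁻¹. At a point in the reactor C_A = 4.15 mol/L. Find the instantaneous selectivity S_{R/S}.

S_{R/S} = r_R/r_S = (k₁·C_A)/(k₂) = (k₁/k₂)·C_A.
= (0.274×4.150) / (0.746) = 1.137/0.7460 = 1.52.
Since the desired path is higher order in A, keeping C_A high (PFR or concentrated feed) favours R.

1.52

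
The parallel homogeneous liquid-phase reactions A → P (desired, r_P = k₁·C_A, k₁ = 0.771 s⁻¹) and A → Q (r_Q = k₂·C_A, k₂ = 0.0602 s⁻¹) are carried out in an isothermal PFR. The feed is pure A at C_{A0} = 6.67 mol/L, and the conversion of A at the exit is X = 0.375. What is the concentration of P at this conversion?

2.32 mol/L

C_A = C_{A0}(1−X) = 4.169 mol/L.
Both paths are first order in A, so the instantaneous fraction to P is constant: dC_P/d(−C_A) = k₁/(k₁+k₂) = 0.9276.
C_P = 0.9276·(C_{A0}−C_A) = 0.9276×2.501 = 2.32 mol/L.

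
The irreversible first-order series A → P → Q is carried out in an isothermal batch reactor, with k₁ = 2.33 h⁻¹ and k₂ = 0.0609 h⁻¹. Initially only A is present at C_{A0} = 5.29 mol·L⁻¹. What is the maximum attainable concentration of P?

At the optimum, C_{P,max}/C_{A0} = (k₁/k₂)^[k₂/(k₂−k₁)].
= (2.33/0.0609)^(0.0609/(0.0609−2.33)) = (38.26)^(-0.02684) = 0.9068.
C_{P,max} = 0.9068×5.29 = 4.80 mol·L⁻¹.

4.80 mol·L⁻¹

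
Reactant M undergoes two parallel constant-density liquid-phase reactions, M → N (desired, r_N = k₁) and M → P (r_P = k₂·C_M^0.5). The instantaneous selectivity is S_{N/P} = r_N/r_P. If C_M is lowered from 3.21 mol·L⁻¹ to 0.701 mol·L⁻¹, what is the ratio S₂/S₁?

2.14

S_{N/P} = (k₁/k₂)·C_M^-0.5, so S₂/S₁ = (C_{M,2}/C_{M,1})^-0.5.
= (0.701/3.21)^(-0.5) = (0.2184)^(-0.5) = 2.14.
Selectivity toward N rises as C_M falls — low-concentration operation is favoured.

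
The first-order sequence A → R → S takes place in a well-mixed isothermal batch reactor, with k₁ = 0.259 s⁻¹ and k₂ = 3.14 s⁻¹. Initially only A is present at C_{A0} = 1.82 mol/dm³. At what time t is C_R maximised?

Setting dC_R/dt = 0 gives t_opt = ln(k₂/k₁)/(k₂−k₁).
= ln(3.14/0.259)/(3.14−0.259) = ln(12.12)/2.881 = 2.495/2.881 = 0.866 s.

0.866 s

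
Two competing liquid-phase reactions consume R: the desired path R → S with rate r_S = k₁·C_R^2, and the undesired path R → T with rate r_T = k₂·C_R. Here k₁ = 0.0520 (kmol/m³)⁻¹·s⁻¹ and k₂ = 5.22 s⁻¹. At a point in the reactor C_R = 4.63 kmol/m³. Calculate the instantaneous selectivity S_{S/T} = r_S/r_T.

S_{S/T} = r_S/r_T = (k₁·C_R^2)/(k₂·C_R) = (k₁/k₂)·C_R.
= (0.0520×4.630^2) / (5.22×4.630) = 1.115/24.17 = 0.0461.

0.0461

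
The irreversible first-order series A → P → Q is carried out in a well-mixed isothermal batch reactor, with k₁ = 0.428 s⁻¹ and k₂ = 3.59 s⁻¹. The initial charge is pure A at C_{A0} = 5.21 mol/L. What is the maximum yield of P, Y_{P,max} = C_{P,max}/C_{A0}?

0.0894

Evaluating C_P at t_opt = ln(k₂/k₁)/(k₂−k₁) gives C_{P,max}/C_{A0} = (k₁/k₂)^[k₂/(k₂−k₁)].
= (0.428/3.59)^(3.59/(3.59−0.428)) = (0.1192)^(1.135) = 0.08940.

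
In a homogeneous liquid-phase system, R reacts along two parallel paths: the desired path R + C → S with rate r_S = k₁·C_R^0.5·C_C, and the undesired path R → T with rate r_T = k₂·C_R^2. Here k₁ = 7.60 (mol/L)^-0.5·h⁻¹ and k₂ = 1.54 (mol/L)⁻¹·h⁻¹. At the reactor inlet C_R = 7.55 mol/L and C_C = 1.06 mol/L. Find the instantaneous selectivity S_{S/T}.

0.252

S_{S/T} = r_S/r_T = (k₁·C_R^0.5·C_C)/(k₂·C_R^2) = (k₁/k₂)·C_R^-1.5·C_C.
= (7.60×7.550^0.5×1.060) / (1.54×7.550^2) = 22.14/87.78 = 0.252.
The undesired path is higher order in R, so low C_R (CSTR or dilute feed) favours S.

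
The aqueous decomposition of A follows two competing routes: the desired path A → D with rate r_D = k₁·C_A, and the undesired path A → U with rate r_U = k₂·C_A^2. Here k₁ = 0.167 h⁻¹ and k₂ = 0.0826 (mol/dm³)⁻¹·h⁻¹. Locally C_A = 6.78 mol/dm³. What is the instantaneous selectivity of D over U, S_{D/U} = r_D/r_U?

S_{D/U} = r_D/r_U = (k₁·C_A)/(k₂·C_A^2) = (k₁/k₂)·C_A⁻¹.
= (0.167×6.780) / (0.0826×6.780^2) = 1.132/3.797 = 0.298.
The undesired path is higher order in A, so low C_A (CSTR or dilute feed) favours D.

0.298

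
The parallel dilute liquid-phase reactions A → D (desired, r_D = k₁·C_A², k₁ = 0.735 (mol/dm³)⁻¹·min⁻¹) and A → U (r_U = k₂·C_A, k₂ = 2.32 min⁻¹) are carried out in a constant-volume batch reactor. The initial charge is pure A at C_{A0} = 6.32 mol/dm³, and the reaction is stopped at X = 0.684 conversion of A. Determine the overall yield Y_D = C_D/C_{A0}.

C_A = C_{A0}(1−X) = 1.997 mol/dm³.
Along a PFR/batch, dC_U/dC_A = −r_U/(r_D+r_U) = −k₂/(k₂+k₁·C_A).
Integrating from C_{A0} to C_A: C_U = (2.32/0.735)·ln[(2.32+0.735·6.32)/(2.32+0.735·2.00)] = 3.156·ln(6.965/3.788) = 1.923 mol/dm³.
Then C_D = (C_{A0}−C_A) − C_U = 4.323 − 1.923 = 2.400 mol/dm³.
Y_D = C_D/C_{A0} = 2.400/6.32 = 0.380.

0.380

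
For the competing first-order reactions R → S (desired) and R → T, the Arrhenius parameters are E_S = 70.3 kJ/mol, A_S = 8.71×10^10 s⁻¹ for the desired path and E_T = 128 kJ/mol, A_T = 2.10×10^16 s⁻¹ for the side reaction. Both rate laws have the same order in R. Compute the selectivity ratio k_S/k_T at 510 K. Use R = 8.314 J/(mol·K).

With equal orders, S_{S/T} = k_S/k_T = (A_S/A_T)·exp[(E_T−E_S)/(RT)].
(E_T−E_S)/(RT) = (128−70.3)×10³/(8.314×510) = 57700/4240 = 13.61.
k_S/k_T = (8.71×10^10/2.10×10^16)·exp(13.61) = 4.148×10^-6 × 8.126×10^5 = 3.37.

3.37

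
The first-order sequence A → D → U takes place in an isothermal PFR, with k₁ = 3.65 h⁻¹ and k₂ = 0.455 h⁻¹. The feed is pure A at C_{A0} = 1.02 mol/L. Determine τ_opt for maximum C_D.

Setting dC_D/dτ = 0 gives τ_opt = ln(k₂/k₁)/(k₂−k₁).
= ln(0.455/3.65)/(0.455−3.65) = ln(0.1247)/-3.195 = -2.082/-3.195 = 0.652 h.

0.652 h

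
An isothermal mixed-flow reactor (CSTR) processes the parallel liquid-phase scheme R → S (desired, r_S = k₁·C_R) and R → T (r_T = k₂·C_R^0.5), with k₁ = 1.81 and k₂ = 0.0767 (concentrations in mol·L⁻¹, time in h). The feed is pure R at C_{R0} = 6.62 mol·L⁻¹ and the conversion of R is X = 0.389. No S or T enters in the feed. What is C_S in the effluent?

Exit C_R = C_{R0}(1−X) = 6.62×0.611 = 4.045 mol·L⁻¹.
In a CSTR the entire volume is at exit conditions, so r_S = 1.81×4.045 = 7.321 and r_T = 0.0767×4.045^0.5 = 0.1543.
Fraction of consumed R going to S: r_S/(r_S+r_T) = 0.9794.
C_S = 0.9794·C_{R0}·X = 0.9794×6.62×0.389 = 2.52 mol·L⁻¹.

2.52 mol·L⁻¹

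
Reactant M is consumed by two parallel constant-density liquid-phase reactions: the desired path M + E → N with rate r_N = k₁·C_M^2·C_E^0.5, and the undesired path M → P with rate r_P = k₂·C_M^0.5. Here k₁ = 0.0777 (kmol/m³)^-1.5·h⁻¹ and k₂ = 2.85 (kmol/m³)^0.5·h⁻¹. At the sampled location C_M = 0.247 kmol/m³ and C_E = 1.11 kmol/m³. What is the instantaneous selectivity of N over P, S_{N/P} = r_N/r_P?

0.00353

S_{N/P} = r_N/r_P = (k₁·C_M^2·C_E^0.5)/(k₂·C_M^0.5) = (k₁/k₂)·C_M^1.5·C_E^0.5.
= (0.0777×0.2470^2×1.110^0.5) / (2.85×0.2470^0.5) = 0.004994/1.416 = 0.00353.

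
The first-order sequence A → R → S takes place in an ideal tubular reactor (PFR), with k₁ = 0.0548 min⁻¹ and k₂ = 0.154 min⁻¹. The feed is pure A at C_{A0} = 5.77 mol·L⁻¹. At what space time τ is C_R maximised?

10.4 min

Setting dC_R/dτ = 0 gives τ_opt = ln(k₂/k₁)/(k₂−k₁).
= ln(0.154/0.0548)/(0.154−0.0548) = ln(2.810)/0.09920 = 1.033/0.09920 = 10.4 min.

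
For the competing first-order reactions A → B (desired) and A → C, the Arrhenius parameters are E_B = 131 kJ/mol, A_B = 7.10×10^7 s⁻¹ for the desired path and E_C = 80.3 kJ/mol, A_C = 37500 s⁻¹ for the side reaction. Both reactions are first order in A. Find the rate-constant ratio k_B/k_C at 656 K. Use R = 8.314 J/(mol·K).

0.174

Since both paths have the same order in A, the concentration cancels and S_{B/C} = k_B/k_C = (A_B/A_C)·exp[(E_C−E_B)/(RT)].
(E_C−E_B)/(RT) = (80.3−131)×10³/(8.314×656) = -50700/5454 = -9.296.
k_B/k_C = (7.10×10^7/37500)·exp(-9.296) = 1893 × 9.179×10^-5 = 0.174.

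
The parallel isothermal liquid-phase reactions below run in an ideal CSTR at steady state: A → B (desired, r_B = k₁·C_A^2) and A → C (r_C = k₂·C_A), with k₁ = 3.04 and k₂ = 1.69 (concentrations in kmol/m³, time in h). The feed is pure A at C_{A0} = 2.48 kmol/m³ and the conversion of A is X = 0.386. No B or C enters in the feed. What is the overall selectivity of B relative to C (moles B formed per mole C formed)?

2.74

Exit C_A = C_{A0}(1−X) = 2.48×0.614 = 1.523 kmol/m³.
Rates in a CSTR are evaluated at the outlet concentration: r_B = 3.04×1.523^2 = 7.049, r_C = 1.69×1.523 = 2.573.
Overall selectivity = C_B/C_C = r_Bτ/(r_Cτ) = r_B/r_C = 2.74.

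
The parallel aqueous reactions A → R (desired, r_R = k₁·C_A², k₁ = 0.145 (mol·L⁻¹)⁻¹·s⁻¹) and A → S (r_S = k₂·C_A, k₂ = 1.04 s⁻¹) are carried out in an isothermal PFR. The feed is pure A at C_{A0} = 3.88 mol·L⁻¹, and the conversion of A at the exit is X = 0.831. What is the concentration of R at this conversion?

0.750 mol·L⁻¹

C_A = C_{A0}(1−X) = 0.6557 mol·L⁻¹.
Along a PFR/batch, dC_S/dC_A = −r_S/(r_R+r_S) = −k₂/(k₂+k₁·C_A).
Integrating from C_{A0} to C_A: C_S = (1.04/0.145)·ln[(1.04+0.145·3.88)/(1.04+0.145·0.656)] = 7.172·ln(1.603/1.135) = 2.474 mol·L⁻¹.
Then C_R = (C_{A0}−C_A) − C_S = 3.224 − 2.474 = 0.7503 mol·L⁻¹.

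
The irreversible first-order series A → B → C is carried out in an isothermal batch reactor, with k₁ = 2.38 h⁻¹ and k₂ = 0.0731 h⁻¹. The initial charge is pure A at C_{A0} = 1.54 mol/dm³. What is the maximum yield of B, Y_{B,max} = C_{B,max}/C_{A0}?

Evaluating C_B at t_opt = ln(k₂/k₁)/(k₂−k₁) gives C_{B,max}/C_{A0} = (k₁/k₂)^[k₂/(k₂−k₁)].
= (2.38/0.0731)^(0.0731/(0.0731−2.38)) = (32.56)^(-0.03169) = 0.8955.

0.896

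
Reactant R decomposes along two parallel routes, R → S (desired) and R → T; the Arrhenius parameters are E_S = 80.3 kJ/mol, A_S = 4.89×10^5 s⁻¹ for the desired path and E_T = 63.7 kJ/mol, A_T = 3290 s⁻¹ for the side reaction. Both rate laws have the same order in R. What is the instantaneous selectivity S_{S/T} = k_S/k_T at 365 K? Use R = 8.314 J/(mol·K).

0.626

k_S/k_T = (A_S/A_T)·exp[−(E_S−E_T)/(RT)] = (A_S/A_T)·exp[(E_T−E_S)/(RT)].
(E_T−E_S)/(RT) = (63.7−80.3)×10³/(8.314×365) = -16600/3035 = -5.470.
k_S/k_T = (4.89×10^5/3290)·exp(-5.470) = 148.6 × 0.004210 = 0.626.
Since E_S > E_T, raising the temperature improves selectivity toward S.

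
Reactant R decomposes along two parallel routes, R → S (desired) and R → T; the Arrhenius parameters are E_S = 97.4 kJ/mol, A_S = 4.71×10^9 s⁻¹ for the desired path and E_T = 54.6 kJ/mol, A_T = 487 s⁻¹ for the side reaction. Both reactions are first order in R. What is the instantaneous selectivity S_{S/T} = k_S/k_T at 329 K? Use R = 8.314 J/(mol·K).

k_S/k_T = (A_S/A_T)·exp[−(E_S−E_T)/(RT)] = (A_S/A_T)·exp[(E_T−E_S)/(RT)].
(E_T−E_S)/(RT) = (54.6−97.4)×10³/(8.314×329) = -42800/2735 = -15.65.
k_S/k_T = (4.71×10^9/487)·exp(-15.65) = 9.671×10^6 × 1.601×10^-7 = 1.55.
Since E_S > E_T, raising the temperature improves selectivity toward S.

1.55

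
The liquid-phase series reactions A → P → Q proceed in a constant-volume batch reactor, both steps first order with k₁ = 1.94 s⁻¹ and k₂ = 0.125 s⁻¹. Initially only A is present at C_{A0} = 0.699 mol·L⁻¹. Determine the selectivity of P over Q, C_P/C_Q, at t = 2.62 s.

Solving the coupled first-order balances gives C_P(t) = [k₁/(k₂−k₁)]·C_{A0}·(e^(−k₁t) − e^(−k₂t)).
e^(−k₁t) = e^(−1.94×2.62) = e^(−5.083) = 0.006203; e^(−k₂t) = e^(−0.3275) = 0.7207.
C_P = 1.94×0.699/(0.125−1.94) × (0.006203−0.7207) = (-0.7471)×(-0.7145) = 0.5338 mol·L⁻¹.
C_A = C_{A0}e^(−k₁t) = 0.004336 mol·L⁻¹, so C_Q = C_{A0}−C_A−C_P = 0.1608 mol·L⁻¹; C_P/C_Q = 3.32.

3.32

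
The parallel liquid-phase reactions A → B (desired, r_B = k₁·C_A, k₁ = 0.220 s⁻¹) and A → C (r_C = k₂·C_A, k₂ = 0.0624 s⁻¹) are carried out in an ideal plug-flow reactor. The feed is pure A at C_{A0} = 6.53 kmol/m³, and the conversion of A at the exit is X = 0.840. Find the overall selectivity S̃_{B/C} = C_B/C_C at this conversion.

3.53

C_A = C_{A0}(1−X) = 1.045 kmol/m³.
Both paths are first order in A, so the instantaneous fraction to B is constant: dC_B/d(−C_A) = k₁/(k₁+k₂) = 0.7790.
C_B = 0.7790·(C_{A0}−C_A) = 0.7790×5.485 = 4.27 kmol/m³.
C_C = (C_{A0}−C_A)−C_B = 1.212 kmol/m³; S̃_{B/C} = 4.273/1.212 = 3.53.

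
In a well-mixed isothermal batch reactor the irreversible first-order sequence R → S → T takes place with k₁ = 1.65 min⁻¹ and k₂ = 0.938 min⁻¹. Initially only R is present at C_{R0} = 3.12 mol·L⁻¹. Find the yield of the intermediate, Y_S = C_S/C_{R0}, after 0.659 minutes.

Solving the coupled first-order balances gives C_S(t) = [k₁/(k₂−k₁)]·C_{R0}·(e^(−k₁t) − e^(−k₂t)).
e^(−k₁t) = e^(−1.65×0.659) = e^(−1.087) = 0.3371; e^(−k₂t) = e^(−0.6181) = 0.5389.
C_S = 1.65×3.12/(0.938−1.65) × (0.3371−0.5389) = (-7.230)×(-0.2018) = 1.459 mol·L⁻¹.
Y_S = C_S/C_{R0} = 1.459/3.12 = 0.468.

0.468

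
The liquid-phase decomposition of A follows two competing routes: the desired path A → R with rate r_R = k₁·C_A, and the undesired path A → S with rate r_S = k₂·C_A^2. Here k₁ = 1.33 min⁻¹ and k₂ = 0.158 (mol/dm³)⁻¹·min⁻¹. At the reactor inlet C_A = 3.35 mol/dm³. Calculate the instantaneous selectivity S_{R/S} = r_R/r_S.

S_{R/S} = r_R/r_S = (k₁·C_A)/(k₂·C_A^2) = (k₁/k₂)·C_A⁻¹.
= (1.33×3.350) / (0.158×3.350^2) = 4.456/1.773 = 2.51.

2.51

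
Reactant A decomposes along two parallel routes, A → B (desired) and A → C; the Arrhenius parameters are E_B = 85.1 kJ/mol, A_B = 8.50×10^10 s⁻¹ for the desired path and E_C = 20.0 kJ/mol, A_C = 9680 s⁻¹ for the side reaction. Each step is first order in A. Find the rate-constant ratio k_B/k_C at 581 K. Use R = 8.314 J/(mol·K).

With equal orders, S_{B/C} = k_B/k_C = (A_B/A_C)·exp[(E_C−E_B)/(RT)].
(E_C−E_B)/(RT) = (20.0−85.1)×10³/(8.314×581) = -65100/4830 = -13.48.
k_B/k_C = (8.50×10^10/9680)·exp(-13.48) = 8.781×10^6 × 1.403×10^-6 = 12.3.

12.3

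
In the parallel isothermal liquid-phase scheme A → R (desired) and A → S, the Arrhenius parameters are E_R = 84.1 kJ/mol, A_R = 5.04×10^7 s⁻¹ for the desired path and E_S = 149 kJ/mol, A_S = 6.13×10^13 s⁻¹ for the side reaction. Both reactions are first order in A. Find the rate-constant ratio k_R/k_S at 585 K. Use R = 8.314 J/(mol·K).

0.513

With equal orders, S_{R/S} = k_R/k_S = (A_R/A_S)·exp[(E_S−E_R)/(RT)].
(E_S−E_R)/(RT) = (149−84.1)×10³/(8.314×585) = 64900/4864 = 13.34.
k_R/k_S = (5.04×10^7/6.13×10^13)·exp(13.34) = 8.222×10^-7 × 6.239×10^5 = 0.513.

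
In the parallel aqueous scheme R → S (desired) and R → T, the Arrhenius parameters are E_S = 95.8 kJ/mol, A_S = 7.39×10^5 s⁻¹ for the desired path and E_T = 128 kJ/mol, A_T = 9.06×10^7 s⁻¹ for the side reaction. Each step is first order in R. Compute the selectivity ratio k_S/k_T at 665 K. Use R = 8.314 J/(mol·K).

Since both paths have the same order in R, the concentration cancels and S_{S/T} = k_S/k_T = (A_S/A_T)·exp[(E_T−E_S)/(RT)].
(E_T−E_S)/(RT) = (128−95.8)×10³/(8.314×665) = 32200/5529 = 5.824.
k_S/k_T = (7.39×10^5/9.06×10^7)·exp(5.824) = 0.008157 × 338.3 = 2.76.

2.76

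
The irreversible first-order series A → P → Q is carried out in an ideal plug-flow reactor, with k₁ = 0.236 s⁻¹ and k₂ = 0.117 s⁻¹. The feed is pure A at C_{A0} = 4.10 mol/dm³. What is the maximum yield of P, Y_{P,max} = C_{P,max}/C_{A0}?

For a first-order series the maximum intermediate yield is C_{P,max}/C_{A0} = (k₁/k₂)^[k₂/(k₂−k₁)].
= (0.236/0.117)^(0.117/(0.117−0.236)) = (2.017)^(-0.9832) = 0.5016.

0.502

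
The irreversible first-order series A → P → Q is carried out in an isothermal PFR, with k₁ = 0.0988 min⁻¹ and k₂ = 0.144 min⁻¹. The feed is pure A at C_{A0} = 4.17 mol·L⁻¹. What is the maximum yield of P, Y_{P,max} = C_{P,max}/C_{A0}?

0.301

At the optimum, C_{P,max}/C_{A0} = (k₁/k₂)^[k₂/(k₂−k₁)].
= (0.0988/0.144)^(0.144/(0.144−0.0988)) = (0.6861)^(3.186) = 0.3011.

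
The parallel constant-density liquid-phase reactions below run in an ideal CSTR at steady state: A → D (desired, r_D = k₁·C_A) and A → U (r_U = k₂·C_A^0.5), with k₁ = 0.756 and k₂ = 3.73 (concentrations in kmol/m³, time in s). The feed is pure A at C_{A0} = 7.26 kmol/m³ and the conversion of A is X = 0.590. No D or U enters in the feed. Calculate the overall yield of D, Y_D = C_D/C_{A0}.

Exit C_A = C_{A0}(1−X) = 7.26×0.410 = 2.977 kmol/m³.
In a CSTR the entire volume is at exit conditions, so r_D = 0.756×2.977 = 2.250 and r_U = 3.73×2.977^0.5 = 6.435.
Fraction of consumed A going to D: r_D/(r_D+r_U) = 0.2591.
C_D = 0.2591·C_{A0}·X = 0.2591×7.26×0.590 = 1.11 kmol/m³; Y_D = C_D/C_{A0} = 0.153.

0.153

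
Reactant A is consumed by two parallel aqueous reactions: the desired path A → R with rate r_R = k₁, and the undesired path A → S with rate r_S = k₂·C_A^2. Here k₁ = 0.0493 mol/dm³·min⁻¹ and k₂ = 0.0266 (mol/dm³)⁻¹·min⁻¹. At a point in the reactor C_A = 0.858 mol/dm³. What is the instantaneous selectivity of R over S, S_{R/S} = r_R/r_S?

2.52

S_{R/S} = r_R/r_S = (k₁)/(k₂·C_A^2) = (k₁/k₂)·C_A^-2.
= (0.0493) / (0.0266×0.8580^2) = 0.04930/0.01958 = 2.52.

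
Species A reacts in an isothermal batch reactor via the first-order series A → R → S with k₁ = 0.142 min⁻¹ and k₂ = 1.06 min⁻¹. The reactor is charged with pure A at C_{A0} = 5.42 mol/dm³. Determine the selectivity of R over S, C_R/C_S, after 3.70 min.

Solving the coupled first-order balances gives C_R(t) = [k₁/(k₂−k₁)]·C_{A0}·(e^(−k₁t) − e^(−k₂t)).
e^(−k₁t) = e^(−0.142×3.70) = e^(−0.5254) = 0.5913; e^(−k₂t) = e^(−3.922) = 0.01980.
C_R = 0.142×5.42/(1.06−0.142) × (0.5913−0.01980) = 0.8384×0.5715 = 0.4792 mol/dm³.
C_A = C_{A0}e^(−k₁t) = 3.205 mol/dm³, so C_S = C_{A0}−C_A−C_R = 1.736 mol/dm³; C_R/C_S = 0.276.

0.276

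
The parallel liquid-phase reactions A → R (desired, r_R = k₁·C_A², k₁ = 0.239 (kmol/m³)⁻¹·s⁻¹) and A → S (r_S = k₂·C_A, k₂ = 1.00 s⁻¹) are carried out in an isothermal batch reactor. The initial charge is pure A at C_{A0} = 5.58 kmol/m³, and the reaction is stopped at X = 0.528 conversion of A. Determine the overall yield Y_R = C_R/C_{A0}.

0.259

C_A = C_{A0}(1−X) = 2.634 kmol/m³.
Along a PFR/batch, dC_S/dC_A = −r_S/(r_R+r_S) = −k₂/(k₂+k₁·C_A).
Integrating from C_{A0} to C_A: C_S = (1.00/0.239)·ln[(1.00+0.239·5.58)/(1.00+0.239·2.63)] = 4.184·ln(2.334/1.629) = 1.503 kmol/m³.
Then C_R = (C_{A0}−C_A) − C_S = 2.946 − 1.503 = 1.443 kmol/m³.
Y_R = C_R/C_{A0} = 1.443/5.58 = 0.259.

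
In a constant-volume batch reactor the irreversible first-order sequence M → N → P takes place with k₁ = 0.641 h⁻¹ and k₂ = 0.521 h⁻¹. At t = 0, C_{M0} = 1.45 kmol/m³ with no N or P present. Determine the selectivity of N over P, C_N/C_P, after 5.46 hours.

The intermediate concentration in a first-order A→B→C sequence is C_N = k₁C_{M0}(e^(−k₁t) − e^(−k₂t))/(k₂−k₁).
e^(−k₁t) = e^(−0.641×5.46) = e^(−3.500) = 0.03020; e^(−k₂t) = e^(−2.845) = 0.05815.
C_N = 0.641×1.45/(0.521−0.641) × (0.03020−0.05815) = (-7.745)×(-0.02795) = 0.2165 kmol/m³.
C_M = C_{M0}e^(−k₁t) = 0.04379 kmol/m³, so C_P = C_{M0}−C_M−C_N = 1.190 kmol/m³; C_N/C_P = 0.182.

0.182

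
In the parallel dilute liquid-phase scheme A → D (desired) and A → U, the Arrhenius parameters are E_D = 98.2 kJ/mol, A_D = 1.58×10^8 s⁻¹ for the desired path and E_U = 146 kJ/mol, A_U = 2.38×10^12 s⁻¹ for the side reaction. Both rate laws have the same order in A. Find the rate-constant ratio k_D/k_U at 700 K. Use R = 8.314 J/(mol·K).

With equal orders, S_{D/U} = k_D/k_U = (A_D/A_U)·exp[(E_U−E_D)/(RT)].
(E_U−E_D)/(RT) = (146−98.2)×10³/(8.314×700) = 47800/5820 = 8.213.
k_D/k_U = (1.58×10^8/2.38×10^12)·exp(8.213) = 6.639×10^-5 × 3690 = 0.245.
Since E_D < E_U, lowering the temperature improves selectivity toward D.

0.245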